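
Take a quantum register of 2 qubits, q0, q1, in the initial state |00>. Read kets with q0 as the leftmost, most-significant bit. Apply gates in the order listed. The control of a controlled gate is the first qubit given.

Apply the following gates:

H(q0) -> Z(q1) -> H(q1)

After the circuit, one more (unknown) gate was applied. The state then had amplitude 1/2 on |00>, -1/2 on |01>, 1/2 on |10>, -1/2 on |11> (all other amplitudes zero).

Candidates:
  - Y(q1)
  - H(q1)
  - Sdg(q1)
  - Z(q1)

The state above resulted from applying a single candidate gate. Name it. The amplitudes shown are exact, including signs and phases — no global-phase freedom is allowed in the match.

The applied gate was Z(q1).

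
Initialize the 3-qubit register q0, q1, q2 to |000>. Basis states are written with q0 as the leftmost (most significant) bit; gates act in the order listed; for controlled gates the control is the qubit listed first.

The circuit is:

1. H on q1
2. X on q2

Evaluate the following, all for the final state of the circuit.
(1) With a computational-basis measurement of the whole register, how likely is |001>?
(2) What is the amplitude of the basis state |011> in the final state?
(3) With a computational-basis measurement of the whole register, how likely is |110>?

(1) Outcome |001> occurs with probability 1/2.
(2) |011> carries amplitude sqrt(2)/2 in the final state.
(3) The probability of measuring |110> is 0.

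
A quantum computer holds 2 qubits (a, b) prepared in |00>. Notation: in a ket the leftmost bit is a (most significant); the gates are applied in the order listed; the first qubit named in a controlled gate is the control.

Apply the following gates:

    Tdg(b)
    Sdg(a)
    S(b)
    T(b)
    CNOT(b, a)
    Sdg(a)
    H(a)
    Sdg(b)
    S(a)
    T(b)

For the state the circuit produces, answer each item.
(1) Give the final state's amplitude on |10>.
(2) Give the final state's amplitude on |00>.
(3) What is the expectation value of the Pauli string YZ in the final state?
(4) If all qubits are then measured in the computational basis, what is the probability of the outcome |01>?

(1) |10> carries amplitude sqrt(2)*I/2 in the final state.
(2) |00> carries amplitude sqrt(2)/2 in the final state.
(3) The expectation value of YZ is 1.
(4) Outcome |01> occurs with probability 0.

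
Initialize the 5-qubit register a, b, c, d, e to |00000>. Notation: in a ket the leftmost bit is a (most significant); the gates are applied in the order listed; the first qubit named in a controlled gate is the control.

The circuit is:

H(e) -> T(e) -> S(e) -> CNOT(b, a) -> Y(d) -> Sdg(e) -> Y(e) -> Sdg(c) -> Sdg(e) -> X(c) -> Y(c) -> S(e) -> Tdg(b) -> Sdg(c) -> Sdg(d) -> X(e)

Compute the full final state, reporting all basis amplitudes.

The resulting statevector has amplitude sqrt(2)/2 on |00010>, -sqrt(2)*exp(I*pi/4)/2 on |00011>, and 0 on every other basis state.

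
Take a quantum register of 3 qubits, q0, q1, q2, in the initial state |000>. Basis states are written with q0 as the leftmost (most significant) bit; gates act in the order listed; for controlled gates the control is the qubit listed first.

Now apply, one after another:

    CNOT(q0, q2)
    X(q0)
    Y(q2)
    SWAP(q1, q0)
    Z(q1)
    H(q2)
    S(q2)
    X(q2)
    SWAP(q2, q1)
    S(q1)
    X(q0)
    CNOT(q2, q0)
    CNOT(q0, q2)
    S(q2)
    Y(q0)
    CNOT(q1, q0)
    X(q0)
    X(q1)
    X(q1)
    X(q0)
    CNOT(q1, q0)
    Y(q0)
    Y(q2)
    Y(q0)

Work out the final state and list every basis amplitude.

The final amplitudes are -sqrt(2)*I/2 on |100>, sqrt(2)*I/2 on |110>, and 0 on every other basis state.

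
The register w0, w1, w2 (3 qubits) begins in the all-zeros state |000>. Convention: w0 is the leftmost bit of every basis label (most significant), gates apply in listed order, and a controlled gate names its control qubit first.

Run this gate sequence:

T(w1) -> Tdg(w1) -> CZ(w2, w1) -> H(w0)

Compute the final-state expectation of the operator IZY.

The observable IZY averages to 0.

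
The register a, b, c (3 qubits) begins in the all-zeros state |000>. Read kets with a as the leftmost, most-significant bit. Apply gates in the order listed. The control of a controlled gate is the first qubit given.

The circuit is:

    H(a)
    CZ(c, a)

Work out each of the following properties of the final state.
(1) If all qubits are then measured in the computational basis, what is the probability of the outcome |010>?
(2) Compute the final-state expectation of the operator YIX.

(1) Outcome |010> occurs with probability 0.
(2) In the final state, YIX has expectation 0.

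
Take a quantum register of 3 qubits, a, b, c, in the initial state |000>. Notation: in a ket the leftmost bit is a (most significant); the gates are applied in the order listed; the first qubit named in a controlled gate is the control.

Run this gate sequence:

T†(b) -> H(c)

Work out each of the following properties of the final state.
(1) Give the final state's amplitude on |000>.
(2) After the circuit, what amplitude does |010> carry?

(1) The amplitude on |000> is sqrt(2)/2.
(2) The amplitude on |010> is 0.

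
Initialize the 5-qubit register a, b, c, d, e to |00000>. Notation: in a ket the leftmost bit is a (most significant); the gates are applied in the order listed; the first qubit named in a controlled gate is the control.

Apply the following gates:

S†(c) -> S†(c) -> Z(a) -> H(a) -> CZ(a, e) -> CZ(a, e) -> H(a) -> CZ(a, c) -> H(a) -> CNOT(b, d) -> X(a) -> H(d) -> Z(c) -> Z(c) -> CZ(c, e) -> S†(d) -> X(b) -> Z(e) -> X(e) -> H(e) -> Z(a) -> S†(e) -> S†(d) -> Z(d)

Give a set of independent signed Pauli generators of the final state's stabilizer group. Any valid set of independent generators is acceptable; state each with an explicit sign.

The stabilizer group can be generated by -XIIII, +IIIXI, +IIIIY, -IZIII, +IIZII, among other valid generating sets. Key observation: steps 4-7 multiply out to the identity, so the circuit reduces to the remaining gates.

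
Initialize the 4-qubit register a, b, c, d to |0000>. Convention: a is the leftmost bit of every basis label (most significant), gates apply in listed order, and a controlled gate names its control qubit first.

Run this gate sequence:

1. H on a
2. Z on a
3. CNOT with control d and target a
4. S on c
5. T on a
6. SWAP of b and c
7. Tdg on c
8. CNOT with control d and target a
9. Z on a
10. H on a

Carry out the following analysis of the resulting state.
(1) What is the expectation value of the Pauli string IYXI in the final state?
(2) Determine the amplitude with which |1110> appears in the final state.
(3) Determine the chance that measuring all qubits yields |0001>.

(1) The observable IYXI averages to 0.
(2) |1110> carries amplitude 0 in the final state.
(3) Outcome |0001> occurs with probability 0.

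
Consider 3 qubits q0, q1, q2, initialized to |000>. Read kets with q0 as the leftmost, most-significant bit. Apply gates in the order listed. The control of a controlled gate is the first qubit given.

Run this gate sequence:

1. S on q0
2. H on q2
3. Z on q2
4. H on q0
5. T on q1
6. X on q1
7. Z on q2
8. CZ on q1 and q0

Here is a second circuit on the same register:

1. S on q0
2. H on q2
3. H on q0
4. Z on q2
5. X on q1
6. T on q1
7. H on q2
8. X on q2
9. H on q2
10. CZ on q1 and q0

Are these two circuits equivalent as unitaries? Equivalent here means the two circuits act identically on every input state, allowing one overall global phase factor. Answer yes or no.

No — the two circuits implement different unitaries, even allowing a global phase.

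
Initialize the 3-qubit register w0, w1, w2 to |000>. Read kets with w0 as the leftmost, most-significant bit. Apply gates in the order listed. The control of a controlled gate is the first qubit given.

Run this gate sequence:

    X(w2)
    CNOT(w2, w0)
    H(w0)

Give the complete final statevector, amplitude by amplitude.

The resulting statevector has amplitude sqrt(2)/2 on |001>, -sqrt(2)/2 on |101>, and 0 on every other basis state.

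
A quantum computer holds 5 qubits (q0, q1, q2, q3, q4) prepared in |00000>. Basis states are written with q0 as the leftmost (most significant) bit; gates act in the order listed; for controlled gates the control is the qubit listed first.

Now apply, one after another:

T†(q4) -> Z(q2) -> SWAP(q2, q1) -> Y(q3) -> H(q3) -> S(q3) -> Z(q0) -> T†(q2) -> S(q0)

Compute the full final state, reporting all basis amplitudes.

After the circuit, the state carries amplitude sqrt(2)*I/2 on |00000>, sqrt(2)/2 on |00010>, and 0 on every other basis state.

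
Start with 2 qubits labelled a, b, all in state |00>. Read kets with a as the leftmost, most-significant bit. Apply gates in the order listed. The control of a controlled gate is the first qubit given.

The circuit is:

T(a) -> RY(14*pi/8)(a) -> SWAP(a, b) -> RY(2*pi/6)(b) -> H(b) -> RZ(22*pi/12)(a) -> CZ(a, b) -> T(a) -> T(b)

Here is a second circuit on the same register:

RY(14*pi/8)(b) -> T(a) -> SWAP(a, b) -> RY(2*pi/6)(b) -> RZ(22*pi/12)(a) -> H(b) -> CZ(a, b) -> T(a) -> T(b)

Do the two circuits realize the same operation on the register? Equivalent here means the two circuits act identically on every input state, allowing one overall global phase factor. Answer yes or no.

No — the two circuits implement different unitaries, even allowing a global phase.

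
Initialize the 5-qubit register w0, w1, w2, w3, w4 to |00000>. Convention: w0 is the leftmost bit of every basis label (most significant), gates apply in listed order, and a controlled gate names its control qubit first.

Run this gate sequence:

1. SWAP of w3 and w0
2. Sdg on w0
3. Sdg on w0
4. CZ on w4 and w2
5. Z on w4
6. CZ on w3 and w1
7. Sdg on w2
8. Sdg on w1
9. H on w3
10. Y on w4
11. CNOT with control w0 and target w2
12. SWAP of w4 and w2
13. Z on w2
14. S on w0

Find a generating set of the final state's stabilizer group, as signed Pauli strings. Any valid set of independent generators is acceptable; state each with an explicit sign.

The final state is stabilized by the group generated by +IIIXI, +ZIIII, +IZIII, -IIZII, +IIIIZ; other independent generating sets are equally valid.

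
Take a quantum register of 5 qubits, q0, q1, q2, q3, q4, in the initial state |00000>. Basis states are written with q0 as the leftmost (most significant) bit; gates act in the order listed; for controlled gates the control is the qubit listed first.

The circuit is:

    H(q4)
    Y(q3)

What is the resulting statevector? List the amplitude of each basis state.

The resulting statevector has amplitude sqrt(2)*I/2 on |00010>, sqrt(2)*I/2 on |00011>, and 0 on every other basis state.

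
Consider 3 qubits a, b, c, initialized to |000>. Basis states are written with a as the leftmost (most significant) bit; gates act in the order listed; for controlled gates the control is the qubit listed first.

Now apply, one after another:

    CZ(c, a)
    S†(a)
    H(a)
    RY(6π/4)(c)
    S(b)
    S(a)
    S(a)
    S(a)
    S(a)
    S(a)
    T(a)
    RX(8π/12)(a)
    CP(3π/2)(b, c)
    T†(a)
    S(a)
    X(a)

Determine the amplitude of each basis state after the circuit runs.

The resulting statevector has amplitude 1/4 + sqrt(3)*exp(3*I*pi/4)/4 on |000>, -1/4 - sqrt(3)*exp(3*I*pi/4)/4 on |001>, 0 on |010>, 0 on |011>, -1/4 - sqrt(3)*exp(I*pi/4)/4 on |100>, 1/4 + sqrt(3)*exp(I*pi/4)/4 on |101>, 0 on |110>, 0 on |111>. Key observation: gates 6-9 undo each other exactly, leaving only the rest of the circuit to track.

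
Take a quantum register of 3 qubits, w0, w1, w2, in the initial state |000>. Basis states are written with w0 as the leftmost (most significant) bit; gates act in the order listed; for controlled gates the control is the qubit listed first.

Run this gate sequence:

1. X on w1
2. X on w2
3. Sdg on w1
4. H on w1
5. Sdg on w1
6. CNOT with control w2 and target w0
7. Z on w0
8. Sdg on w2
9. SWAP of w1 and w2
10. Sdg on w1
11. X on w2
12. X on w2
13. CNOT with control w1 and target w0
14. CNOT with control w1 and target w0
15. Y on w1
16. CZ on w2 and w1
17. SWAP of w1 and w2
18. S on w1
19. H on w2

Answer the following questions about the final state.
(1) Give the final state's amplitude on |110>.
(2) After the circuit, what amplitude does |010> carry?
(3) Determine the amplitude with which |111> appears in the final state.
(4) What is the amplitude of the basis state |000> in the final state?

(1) |110> carries amplitude 1/2 in the final state.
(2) The amplitude on |010> is 0.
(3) The final state's coefficient on |111> equals 1/2.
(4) The final state's coefficient on |000> equals 0.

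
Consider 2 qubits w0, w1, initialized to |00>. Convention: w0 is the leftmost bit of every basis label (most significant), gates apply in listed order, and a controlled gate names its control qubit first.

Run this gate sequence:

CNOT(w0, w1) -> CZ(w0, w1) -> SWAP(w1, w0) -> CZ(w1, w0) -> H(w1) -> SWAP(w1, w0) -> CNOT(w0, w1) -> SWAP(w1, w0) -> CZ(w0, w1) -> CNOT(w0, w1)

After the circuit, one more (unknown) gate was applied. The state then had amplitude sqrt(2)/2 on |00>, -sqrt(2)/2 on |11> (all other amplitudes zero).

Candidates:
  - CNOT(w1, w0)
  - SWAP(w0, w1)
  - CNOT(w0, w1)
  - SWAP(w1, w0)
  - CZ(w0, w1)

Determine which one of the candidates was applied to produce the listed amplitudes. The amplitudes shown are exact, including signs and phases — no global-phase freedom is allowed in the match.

It was CNOT(w0, w1) that produced the state shown.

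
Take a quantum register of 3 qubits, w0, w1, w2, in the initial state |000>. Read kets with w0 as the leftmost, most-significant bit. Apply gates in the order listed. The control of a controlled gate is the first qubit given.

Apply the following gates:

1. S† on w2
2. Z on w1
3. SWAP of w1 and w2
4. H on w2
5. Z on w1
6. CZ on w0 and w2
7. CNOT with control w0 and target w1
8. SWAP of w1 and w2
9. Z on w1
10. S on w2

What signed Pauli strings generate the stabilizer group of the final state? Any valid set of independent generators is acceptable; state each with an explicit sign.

One valid set of independent stabilizer generators is -IXI, +ZII, +IIZ (any independent generating set of the same group is equally correct).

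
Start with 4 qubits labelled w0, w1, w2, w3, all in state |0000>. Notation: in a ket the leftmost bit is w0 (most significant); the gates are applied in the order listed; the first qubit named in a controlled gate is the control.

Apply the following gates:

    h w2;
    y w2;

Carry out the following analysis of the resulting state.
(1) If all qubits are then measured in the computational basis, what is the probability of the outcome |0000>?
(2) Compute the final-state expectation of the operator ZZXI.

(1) The probability of measuring |0000> is 1/2.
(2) In the final state, ZZXI has expectation -1.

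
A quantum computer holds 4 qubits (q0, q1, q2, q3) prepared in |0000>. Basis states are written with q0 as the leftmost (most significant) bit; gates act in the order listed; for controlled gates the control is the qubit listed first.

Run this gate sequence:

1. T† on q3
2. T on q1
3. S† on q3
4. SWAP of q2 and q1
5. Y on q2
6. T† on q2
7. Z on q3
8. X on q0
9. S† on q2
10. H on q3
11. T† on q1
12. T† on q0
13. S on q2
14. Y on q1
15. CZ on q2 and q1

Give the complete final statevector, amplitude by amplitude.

After the circuit, the state carries amplitude -sqrt(2)*I/2 on |1110>, -sqrt(2)*I/2 on |1111>, and 0 on every other basis state.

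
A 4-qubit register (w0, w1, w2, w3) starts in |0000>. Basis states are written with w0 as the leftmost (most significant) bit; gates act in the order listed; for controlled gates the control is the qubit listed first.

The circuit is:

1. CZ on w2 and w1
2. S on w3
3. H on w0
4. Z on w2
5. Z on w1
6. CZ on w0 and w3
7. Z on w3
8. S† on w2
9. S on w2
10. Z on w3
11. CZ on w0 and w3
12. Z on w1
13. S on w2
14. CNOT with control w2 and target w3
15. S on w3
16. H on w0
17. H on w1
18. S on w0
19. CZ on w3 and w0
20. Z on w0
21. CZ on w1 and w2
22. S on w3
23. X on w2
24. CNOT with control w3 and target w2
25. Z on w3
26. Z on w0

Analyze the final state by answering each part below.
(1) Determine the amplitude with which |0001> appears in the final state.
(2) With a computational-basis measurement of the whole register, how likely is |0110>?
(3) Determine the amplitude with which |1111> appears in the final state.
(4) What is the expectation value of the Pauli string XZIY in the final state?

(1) |0001> carries amplitude 0 in the final state. Key observation: gates 5-12 undo each other exactly, leaving only the rest of the circuit to track.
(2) The probability of measuring |0110> is 1/2.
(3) The final state's coefficient on |1111> equals 0.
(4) The expectation value of XZIY is 0.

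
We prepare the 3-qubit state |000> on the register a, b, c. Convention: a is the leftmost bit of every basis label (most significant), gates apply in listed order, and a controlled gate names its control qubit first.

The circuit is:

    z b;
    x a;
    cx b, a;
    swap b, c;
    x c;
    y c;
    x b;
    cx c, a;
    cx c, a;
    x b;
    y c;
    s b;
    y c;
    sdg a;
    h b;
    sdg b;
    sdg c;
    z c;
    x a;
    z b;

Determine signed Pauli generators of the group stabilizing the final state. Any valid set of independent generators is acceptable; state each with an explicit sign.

The final state is stabilized by the group generated by +IYI, +ZII, +IIZ; other independent generating sets are equally valid.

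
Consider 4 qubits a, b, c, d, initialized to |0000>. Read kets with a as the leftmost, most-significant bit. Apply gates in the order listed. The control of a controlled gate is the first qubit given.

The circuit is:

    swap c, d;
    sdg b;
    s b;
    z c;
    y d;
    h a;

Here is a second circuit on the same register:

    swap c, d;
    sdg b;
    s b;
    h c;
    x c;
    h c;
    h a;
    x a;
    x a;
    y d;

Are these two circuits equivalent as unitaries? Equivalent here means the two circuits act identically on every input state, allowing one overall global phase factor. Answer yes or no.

Yes: on every input state the two circuits agree up to one overall phase factor.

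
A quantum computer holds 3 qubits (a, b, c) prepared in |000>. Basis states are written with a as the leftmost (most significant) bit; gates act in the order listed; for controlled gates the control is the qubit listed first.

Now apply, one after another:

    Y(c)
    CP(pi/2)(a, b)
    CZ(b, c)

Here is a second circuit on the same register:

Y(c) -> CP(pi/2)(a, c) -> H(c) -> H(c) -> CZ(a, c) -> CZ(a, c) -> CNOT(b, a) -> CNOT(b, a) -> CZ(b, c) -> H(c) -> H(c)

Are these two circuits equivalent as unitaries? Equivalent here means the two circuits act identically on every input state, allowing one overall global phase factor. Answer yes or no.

No: there is an input state on which the two circuits produce genuinely different outputs (not merely differing by a phase).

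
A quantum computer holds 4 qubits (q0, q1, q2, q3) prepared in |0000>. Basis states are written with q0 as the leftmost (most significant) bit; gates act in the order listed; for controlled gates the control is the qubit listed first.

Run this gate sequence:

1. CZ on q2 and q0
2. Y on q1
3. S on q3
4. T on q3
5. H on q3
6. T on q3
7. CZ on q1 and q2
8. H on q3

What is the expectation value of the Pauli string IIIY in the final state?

The expectation value of IIIY is -sqrt(2)/2.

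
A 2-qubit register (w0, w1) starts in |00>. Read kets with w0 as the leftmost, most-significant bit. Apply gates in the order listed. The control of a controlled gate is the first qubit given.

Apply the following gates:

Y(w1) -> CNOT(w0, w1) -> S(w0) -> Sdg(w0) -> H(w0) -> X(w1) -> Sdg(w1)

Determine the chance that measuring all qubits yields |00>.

Outcome |00> occurs with probability 1/2.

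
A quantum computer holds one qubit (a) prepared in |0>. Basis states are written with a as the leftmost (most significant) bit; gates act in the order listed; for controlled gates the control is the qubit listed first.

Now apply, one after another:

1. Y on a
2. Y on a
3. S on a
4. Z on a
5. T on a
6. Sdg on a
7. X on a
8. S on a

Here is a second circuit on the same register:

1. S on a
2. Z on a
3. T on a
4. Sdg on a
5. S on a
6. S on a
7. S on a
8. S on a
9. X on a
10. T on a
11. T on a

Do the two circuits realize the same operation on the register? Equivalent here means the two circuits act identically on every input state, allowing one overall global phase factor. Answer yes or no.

Yes — the two circuits implement the same unitary up to a global phase.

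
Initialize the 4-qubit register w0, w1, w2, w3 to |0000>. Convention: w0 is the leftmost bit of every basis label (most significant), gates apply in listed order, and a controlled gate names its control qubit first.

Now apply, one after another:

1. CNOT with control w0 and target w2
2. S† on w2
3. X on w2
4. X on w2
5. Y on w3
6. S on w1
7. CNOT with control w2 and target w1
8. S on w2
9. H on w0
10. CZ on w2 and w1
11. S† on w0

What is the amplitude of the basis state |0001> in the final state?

The final state's coefficient on |0001> equals sqrt(2)*I/2.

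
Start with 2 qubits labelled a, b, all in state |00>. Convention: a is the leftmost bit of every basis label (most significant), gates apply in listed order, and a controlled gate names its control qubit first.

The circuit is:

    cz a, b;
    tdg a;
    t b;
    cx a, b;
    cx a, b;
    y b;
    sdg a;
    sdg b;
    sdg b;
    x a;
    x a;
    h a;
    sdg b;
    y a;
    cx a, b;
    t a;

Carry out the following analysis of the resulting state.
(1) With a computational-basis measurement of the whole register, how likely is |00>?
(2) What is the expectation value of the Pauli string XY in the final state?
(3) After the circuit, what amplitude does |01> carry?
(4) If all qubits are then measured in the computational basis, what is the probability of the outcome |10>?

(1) The probability of measuring |00> is 0.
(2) The observable XY averages to sqrt(2)/2.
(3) The final state's coefficient on |01> equals sqrt(2)*I/2.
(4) The probability of measuring |10> is 1/2.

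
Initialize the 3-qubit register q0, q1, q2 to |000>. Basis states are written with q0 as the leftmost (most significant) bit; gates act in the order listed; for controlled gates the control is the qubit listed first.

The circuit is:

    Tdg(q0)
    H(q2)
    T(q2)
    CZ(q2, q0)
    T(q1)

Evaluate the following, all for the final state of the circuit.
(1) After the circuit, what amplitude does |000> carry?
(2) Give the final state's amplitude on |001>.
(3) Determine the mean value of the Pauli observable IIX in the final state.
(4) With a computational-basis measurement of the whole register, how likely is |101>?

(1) The final state's coefficient on |000> equals sqrt(2)/2.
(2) The amplitude on |001> is sqrt(2)*exp(I*pi/4)/2.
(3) In the final state, IIX has expectation sqrt(2)/2.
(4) A full measurement returns |101> with probability 0.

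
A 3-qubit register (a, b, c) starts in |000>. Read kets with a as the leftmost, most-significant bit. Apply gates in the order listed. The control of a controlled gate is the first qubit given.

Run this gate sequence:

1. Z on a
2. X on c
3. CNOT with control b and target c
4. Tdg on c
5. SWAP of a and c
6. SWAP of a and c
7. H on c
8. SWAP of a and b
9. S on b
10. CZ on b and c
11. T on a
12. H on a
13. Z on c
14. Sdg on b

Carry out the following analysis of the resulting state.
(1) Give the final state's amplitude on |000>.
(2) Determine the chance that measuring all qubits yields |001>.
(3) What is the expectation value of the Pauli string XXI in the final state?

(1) The amplitude on |000> is -exp(3*I*pi/4)/2.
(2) The probability of measuring |001> is 1/4.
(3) In the final state, XXI has expectation 0.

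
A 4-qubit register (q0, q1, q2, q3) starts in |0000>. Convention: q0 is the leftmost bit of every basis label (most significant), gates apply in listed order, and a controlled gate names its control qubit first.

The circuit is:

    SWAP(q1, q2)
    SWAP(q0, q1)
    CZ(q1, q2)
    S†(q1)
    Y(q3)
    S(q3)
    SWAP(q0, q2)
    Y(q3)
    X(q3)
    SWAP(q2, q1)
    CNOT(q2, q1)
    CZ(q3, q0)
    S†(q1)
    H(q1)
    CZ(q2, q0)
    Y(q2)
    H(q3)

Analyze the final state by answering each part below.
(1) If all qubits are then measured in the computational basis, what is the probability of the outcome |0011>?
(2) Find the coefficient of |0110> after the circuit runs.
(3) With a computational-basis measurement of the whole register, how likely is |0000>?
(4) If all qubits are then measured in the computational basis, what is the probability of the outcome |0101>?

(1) Outcome |0011> occurs with probability 1/4.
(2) The final state's coefficient on |0110> equals -1/2.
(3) The probability of measuring |0000> is 0.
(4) A full measurement returns |0101> with probability 0.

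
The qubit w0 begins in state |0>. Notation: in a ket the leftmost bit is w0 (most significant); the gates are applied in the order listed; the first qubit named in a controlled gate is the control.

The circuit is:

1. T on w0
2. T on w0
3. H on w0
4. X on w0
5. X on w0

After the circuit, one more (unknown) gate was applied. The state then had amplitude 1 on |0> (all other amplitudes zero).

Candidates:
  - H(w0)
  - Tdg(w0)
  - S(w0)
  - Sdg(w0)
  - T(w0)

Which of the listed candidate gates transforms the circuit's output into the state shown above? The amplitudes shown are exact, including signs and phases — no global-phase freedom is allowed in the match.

The applied gate was H(w0). Key observation: steps 4-5 multiply out to the identity, so the circuit reduces to the remaining gates.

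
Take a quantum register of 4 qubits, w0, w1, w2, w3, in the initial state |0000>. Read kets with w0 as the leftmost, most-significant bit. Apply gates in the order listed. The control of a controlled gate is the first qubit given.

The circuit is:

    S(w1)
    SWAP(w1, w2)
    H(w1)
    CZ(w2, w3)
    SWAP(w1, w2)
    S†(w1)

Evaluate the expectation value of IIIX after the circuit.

In the final state, IIIX has expectation 0.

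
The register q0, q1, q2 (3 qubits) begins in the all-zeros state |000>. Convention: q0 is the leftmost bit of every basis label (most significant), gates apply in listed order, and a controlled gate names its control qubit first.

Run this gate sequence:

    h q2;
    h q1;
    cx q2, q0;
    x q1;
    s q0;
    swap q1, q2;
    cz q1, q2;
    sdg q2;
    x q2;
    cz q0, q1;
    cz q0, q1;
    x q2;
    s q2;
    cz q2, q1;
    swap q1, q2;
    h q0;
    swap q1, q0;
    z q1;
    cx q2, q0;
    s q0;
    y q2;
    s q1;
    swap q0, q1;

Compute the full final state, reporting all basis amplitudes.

The final amplitudes are sqrt(2)/4 on |000>, sqrt(2)*I/4 on |001>, sqrt(2)*I/4 on |010>, -sqrt(2)/4 on |011>, sqrt(2)*I/4 on |100>, sqrt(2)/4 on |101>, -sqrt(2)/4 on |110>, sqrt(2)*I/4 on |111>. Key observation: the block from step 8 through step 13 cancels to the identity and can be dropped.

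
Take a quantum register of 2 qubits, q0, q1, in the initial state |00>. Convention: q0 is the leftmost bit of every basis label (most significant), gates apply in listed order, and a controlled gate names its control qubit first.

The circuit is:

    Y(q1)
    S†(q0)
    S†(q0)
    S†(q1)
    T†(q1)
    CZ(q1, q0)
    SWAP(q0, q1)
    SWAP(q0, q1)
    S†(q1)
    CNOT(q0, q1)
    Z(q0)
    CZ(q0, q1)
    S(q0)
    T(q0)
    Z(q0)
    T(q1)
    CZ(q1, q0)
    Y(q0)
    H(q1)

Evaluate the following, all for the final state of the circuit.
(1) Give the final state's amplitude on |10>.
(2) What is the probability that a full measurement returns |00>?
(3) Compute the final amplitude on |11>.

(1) The final state's coefficient on |10> equals sqrt(2)/2.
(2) The probability of measuring |00> is 0.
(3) The final state's coefficient on |11> equals -sqrt(2)/2.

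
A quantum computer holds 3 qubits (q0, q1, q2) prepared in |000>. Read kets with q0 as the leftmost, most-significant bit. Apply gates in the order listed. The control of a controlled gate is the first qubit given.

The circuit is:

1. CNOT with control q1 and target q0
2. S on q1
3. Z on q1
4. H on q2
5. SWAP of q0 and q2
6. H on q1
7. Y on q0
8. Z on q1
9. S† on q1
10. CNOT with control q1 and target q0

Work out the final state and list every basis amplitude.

The resulting statevector has amplitude -I/2 on |000>, 0 on |001>, -1/2 on |010>, 0 on |011>, I/2 on |100>, 0 on |101>, 1/2 on |110>, 0 on |111>.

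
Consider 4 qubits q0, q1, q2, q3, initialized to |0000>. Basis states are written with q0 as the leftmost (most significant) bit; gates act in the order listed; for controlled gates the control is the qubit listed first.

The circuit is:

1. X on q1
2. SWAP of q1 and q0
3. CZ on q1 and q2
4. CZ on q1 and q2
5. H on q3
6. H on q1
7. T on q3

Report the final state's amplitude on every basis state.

After the circuit, the state carries amplitude 1/2 on |1000>, exp(I*pi/4)/2 on |1001>, 1/2 on |1100>, exp(I*pi/4)/2 on |1101>, and 0 on every other basis state. Key observation: gates 3-4 undo each other exactly, leaving only the rest of the circuit to track.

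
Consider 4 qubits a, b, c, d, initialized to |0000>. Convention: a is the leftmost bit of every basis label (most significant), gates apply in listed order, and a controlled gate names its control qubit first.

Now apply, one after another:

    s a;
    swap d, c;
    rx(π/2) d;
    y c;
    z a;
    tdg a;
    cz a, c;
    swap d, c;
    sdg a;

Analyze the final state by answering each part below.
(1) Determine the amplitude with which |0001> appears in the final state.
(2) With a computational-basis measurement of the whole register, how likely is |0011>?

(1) |0001> carries amplitude sqrt(2)*I/2 in the final state.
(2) The probability of measuring |0011> is 1/2.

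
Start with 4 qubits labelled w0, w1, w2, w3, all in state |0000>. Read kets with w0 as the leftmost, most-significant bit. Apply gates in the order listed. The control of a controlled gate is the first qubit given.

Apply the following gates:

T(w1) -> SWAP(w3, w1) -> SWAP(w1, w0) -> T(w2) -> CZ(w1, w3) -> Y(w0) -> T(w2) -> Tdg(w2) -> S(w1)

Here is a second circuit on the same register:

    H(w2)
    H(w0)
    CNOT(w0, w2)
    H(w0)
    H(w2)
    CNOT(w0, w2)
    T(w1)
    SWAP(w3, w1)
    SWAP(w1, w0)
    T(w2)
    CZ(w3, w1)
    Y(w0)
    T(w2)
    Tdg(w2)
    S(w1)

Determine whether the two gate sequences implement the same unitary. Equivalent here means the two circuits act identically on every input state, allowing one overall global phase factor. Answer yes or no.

No: there is an input state on which the two circuits produce genuinely different outputs (not merely differing by a phase).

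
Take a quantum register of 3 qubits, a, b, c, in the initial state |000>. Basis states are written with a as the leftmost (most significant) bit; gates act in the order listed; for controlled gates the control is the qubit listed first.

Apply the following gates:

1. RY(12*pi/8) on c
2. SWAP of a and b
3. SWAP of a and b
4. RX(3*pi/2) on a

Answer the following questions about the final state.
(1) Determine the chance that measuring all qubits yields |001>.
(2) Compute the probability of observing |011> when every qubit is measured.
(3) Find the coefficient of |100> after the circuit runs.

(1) Outcome |001> occurs with probability 1/4. Key observation: the block from step 2 through step 3 cancels to the identity and can be dropped.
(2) Outcome |011> occurs with probability 0.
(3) The final state's coefficient on |100> equals I/2.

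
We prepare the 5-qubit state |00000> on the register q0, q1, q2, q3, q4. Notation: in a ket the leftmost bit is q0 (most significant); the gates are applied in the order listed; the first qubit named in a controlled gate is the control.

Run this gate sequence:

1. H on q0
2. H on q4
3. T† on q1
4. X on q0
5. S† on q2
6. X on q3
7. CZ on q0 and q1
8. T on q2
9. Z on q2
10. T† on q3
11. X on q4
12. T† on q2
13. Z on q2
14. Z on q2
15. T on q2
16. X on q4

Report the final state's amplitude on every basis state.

After the circuit, the state carries amplitude -exp(3*I*pi/4)/2 on |00010>, -exp(3*I*pi/4)/2 on |00011>, -exp(3*I*pi/4)/2 on |10010>, -exp(3*I*pi/4)/2 on |10011>, and 0 on every other basis state. Key observation: steps 11-16 multiply out to the identity, so the circuit reduces to the remaining gates.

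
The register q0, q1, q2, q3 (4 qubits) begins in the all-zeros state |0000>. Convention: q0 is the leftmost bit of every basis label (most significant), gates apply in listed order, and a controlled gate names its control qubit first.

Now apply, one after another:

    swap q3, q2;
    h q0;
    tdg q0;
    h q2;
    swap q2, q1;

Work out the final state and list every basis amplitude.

The resulting statevector has amplitude 1/2 on |0000>, 1/2 on |0100>, -exp(3*I*pi/4)/2 on |1000>, -exp(3*I*pi/4)/2 on |1100>, and 0 on every other basis state.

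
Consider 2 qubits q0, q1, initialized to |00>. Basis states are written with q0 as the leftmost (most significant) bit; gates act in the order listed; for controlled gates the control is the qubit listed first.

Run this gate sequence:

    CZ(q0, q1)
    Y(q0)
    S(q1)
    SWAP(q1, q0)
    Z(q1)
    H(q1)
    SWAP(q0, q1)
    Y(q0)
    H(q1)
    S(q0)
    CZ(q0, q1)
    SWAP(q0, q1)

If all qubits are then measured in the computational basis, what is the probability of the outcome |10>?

A full measurement returns |10> with probability 1/4.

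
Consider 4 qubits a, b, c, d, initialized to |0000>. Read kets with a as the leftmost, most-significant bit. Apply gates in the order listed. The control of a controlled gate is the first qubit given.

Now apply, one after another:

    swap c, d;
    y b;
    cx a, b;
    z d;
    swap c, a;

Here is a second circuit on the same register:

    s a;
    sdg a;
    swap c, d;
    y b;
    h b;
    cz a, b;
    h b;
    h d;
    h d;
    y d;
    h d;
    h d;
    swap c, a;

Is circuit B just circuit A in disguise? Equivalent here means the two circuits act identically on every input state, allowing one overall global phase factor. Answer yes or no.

No — the two circuits implement different unitaries, even allowing a global phase.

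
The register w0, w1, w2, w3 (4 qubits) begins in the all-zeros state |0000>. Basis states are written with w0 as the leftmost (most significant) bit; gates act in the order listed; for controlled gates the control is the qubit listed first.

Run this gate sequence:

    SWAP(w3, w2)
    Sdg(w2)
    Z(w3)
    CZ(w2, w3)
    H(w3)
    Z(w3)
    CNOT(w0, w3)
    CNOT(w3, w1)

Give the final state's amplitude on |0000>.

|0000> carries amplitude sqrt(2)/2 in the final state.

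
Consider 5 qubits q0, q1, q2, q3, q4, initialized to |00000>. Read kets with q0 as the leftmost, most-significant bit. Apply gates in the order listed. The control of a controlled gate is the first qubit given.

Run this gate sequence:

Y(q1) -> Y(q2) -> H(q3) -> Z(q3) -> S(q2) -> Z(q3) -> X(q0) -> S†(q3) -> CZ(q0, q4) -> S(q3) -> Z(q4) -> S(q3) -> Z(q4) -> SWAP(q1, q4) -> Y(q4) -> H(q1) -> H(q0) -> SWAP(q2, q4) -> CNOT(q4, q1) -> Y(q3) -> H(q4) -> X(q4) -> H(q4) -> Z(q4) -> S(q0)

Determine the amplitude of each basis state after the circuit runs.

After the circuit, the state carries amplitude -sqrt(2)/4 on |00001>, -sqrt(2)*I/4 on |00011>, -sqrt(2)/4 on |01001>, -sqrt(2)*I/4 on |01011>, sqrt(2)*I/4 on |10001>, -sqrt(2)/4 on |10011>, sqrt(2)*I/4 on |11001>, -sqrt(2)/4 on |11011>, and 0 on every other basis state.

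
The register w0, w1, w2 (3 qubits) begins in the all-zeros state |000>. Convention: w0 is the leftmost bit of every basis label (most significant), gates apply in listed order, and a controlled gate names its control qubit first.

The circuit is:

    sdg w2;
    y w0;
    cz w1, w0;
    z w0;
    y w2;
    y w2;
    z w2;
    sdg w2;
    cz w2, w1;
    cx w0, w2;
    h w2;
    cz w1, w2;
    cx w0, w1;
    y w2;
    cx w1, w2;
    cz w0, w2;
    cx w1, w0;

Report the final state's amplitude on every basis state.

The final amplitudes are sqrt(2)/2 on |010>, -sqrt(2)/2 on |011>, and 0 on every other basis state.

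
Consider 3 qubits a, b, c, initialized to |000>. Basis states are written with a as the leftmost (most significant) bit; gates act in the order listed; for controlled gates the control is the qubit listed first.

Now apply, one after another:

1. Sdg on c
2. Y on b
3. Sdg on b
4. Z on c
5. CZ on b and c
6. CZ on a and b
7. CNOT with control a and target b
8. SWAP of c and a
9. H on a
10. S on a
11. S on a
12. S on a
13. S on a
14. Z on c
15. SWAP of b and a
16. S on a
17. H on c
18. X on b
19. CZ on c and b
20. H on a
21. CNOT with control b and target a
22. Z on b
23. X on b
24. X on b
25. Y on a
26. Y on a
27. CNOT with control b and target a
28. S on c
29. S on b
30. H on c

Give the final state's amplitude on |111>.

The final state's coefficient on |111> equals -1/4 - I/4. Key observation: the block from step 10 through step 13 cancels to the identity and can be dropped.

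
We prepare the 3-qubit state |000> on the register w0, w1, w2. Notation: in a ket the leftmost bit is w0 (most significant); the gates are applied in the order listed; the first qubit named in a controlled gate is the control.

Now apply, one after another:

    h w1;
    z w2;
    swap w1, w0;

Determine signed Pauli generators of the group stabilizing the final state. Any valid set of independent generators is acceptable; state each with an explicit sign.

The final state is stabilized by the group generated by +XII, +IZI, +IIZ; other independent generating sets are equally valid.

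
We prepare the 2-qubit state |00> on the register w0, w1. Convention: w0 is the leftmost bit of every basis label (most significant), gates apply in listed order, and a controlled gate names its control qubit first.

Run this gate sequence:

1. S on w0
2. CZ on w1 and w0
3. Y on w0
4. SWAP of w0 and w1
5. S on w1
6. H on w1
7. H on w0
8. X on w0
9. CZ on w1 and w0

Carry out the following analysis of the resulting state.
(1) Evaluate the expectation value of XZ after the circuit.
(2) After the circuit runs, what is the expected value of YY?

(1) In the final state, XZ has expectation 1.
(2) The expectation value of YY is -1.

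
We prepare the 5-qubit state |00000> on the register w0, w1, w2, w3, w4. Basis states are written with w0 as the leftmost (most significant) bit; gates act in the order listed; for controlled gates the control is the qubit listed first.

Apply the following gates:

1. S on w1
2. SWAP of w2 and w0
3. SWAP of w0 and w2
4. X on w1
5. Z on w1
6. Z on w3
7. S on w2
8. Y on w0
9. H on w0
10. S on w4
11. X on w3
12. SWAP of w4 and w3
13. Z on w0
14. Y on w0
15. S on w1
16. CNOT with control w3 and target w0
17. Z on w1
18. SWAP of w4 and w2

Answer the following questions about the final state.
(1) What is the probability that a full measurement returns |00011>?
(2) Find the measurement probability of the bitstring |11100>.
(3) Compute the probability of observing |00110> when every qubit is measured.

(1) A full measurement returns |00011> with probability 0.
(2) The probability of measuring |11100> is 1/2.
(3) Outcome |00110> occurs with probability 0.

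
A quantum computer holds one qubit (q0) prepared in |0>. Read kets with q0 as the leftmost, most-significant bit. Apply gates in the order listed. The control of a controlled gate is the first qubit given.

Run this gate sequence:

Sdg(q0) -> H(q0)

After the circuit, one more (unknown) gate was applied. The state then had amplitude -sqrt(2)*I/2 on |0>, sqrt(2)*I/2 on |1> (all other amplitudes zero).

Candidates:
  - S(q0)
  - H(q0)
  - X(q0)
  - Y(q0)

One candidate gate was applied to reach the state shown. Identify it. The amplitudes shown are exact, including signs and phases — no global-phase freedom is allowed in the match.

The unique candidate consistent with the amplitudes is Y(q0).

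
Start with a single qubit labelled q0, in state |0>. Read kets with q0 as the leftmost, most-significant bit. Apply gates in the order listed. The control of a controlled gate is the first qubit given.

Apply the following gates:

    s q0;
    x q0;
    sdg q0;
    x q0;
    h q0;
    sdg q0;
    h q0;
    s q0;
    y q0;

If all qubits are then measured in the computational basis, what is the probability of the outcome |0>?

The probability of measuring |0> is 1/2.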